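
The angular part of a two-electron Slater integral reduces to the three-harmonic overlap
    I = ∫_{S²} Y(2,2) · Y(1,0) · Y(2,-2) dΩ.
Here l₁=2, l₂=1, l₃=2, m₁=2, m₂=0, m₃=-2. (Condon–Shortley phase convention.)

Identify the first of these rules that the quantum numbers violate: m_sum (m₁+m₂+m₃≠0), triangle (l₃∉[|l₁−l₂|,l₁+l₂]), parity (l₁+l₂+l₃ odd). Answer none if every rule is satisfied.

parity

Σmᵢ = 0  ✓
l₃∈[|l₁−l₂|,l₁+l₂]=[1,3], have l₃=2  ✓
Σlᵢ = 5 ⇒ odd  ✗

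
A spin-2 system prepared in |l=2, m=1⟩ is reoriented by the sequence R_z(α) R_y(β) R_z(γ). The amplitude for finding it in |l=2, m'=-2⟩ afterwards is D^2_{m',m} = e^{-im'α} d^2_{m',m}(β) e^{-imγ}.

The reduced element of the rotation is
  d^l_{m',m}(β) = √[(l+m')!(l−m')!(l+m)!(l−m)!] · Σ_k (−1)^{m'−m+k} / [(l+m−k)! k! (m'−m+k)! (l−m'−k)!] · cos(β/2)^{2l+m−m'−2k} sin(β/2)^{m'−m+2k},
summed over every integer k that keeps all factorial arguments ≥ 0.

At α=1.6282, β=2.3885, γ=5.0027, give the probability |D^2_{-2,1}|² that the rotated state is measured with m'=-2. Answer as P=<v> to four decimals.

P=0.3498

Split into d^2_{-2,1}(β=2.3885) × two z-phases.
With c≡cos(β/2)=0.367711 and s≡sin(β/2)=0.929940, N=[1·24·6·1]^{1/2}=12.000000
k: max(0,(1)−(-2))=3 … min(2+(1),2−(-2))=3
  k=3: (−1)^0·12.0000/(6)·0.3677^1·0.9299^3 = +0.591428
d^2_{-2,1}(2.3885) = +0.591428
|D^2_{-2,1}|² = |d^2_{-2,1}(β)|² = (+0.591428)² = 0.349787 (the z-rotation phases have unit modulus)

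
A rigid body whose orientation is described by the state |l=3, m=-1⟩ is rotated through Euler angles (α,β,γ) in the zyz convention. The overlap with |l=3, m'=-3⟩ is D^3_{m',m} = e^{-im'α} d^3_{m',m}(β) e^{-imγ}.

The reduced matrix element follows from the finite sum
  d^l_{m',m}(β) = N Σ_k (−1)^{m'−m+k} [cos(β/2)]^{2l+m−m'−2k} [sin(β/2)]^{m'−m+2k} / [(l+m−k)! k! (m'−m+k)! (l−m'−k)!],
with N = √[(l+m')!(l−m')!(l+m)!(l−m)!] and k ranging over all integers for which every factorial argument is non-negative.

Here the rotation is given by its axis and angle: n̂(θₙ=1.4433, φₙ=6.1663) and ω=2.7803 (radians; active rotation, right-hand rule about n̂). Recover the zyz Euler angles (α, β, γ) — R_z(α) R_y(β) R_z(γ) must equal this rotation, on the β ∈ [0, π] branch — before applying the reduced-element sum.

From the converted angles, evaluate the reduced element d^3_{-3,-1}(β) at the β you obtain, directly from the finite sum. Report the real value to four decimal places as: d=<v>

Axis–angle → zyz. n̂ = (sinθₙcosφₙ, sinθₙsinφₙ, cosθₙ) = (+0.985115, -0.115673, +0.127151), ω = 2.7803.
R = I cosω + sinω [n̂]ₓ + (1−cosω) n̂n̂ᵀ gives
  R = [+0.942812, -0.265491, +0.201542; -0.175600, -0.909544, -0.376689; +0.283319, +0.319756, -0.904150]
β = atan2(√(R₁₃²+R₂₃²), R₃₃) = 2.700181; α = atan2(R₂₃, R₁₃) mod 2π = 5.203671; γ = atan2(R₃₂, −R₃₁) mod 2π = 2.295849
d^3_{-3,-1}(β=2.7002) via the finite sum:
c=cos(2.700181/2)=0.218918, s=sin(2.700181/2)=0.975743; N=√[1·720·2·24]=185.903201
k∈{2} keeps every argument non-negative
  k=2: (−1)^0·185.9032/(48)·0.2189^4·0.9757^2 = +0.008469
d^3_{-3,-1}(2.7002) = +0.008469

d=0.0085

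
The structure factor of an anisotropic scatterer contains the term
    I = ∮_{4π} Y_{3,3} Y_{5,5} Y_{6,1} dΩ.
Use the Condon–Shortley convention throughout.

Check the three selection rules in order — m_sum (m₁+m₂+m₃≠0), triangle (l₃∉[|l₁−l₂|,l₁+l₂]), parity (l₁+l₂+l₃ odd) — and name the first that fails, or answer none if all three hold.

m_sum

Σmᵢ = 9  ✗
l₃∈[|l₁−l₂|,l₁+l₂]=[2,8], have l₃=6
Σlᵢ = 14 ⇒ even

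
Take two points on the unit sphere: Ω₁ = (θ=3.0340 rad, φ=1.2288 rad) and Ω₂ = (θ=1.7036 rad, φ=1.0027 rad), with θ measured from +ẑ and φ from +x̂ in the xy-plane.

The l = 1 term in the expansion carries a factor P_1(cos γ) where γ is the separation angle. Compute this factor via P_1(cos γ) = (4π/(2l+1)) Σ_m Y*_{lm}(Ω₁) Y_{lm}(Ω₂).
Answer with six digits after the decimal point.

Expand P_1 via completeness: Σ_{m} conj(Y_{1,m}) at Ω₁ times Y_{1,m} at Ω₂ —
  m=-1: Y*=(0.012442, 0.034952)  Y=(0.184249, -0.288662)  product (0.012382, 0.002848)
  m=+0: Y*=(-0.485777, -0.000000)  Y=(-0.064698, 0.000000)  product (0.031429, 0.000000)
  m=+1: Y*=(-0.012442, 0.034952)  Y=(-0.184249, -0.288662)  product (0.012382, -0.002848)
Total Σ_m = (0.056192, 0.000000). Multiply by 4.188790: (0.235378, 0.000000). P_1(cos γ) = 0.235378

0.235378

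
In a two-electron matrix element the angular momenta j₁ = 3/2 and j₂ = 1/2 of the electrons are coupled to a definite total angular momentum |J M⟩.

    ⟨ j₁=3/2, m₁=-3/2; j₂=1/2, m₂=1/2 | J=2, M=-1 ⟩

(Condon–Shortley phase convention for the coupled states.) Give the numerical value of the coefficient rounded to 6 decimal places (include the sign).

√[5·0!3!1!/5! · 0!3!1!0!1!3!] = √(9)
  +(−1)^0/∏(0,0,3,1,0,0)! = 1/6  (running 1/6)
⟨..|..⟩ = √(9)·(1/6) = +0.500000

+0.500000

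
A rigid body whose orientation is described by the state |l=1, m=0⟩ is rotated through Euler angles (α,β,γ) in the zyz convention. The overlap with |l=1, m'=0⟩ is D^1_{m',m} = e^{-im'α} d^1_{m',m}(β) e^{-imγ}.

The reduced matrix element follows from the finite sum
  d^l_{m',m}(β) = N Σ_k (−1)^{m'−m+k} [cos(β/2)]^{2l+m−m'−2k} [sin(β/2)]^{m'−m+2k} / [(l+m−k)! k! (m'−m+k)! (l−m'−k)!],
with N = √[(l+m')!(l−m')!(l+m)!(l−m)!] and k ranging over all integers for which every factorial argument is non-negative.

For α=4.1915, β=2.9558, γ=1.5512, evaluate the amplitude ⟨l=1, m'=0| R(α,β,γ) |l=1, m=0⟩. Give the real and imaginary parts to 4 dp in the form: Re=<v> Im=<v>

Split into d^1_{0,0}(β=2.9558) × two z-phases.
With c≡cos(β/2)=0.092763 and s≡sin(β/2)=0.995688, N=[1·1·1·1]^{1/2}=1.000000
The bounds max(0,m−m')=0 and min(l+m,l−m')=1 give 2 terms
  k=0: (−1)^0·1.0000/(1)·0.0928^2·0.9957^0 = +0.008605
  k=1: (−1)^1·1.0000/(1)·0.0928^0·0.9957^2 = -0.991395
d^1_{0,0}(2.9558) = +0.008605 -0.991395 = -0.982790
Attach z-rotation phases: D = e^{-i(0)(4.1915)}·(-0.982790)·e^{-i(0)(1.5512)} = -0.982790+0.000000i

Re=-0.9828 Im=0.0000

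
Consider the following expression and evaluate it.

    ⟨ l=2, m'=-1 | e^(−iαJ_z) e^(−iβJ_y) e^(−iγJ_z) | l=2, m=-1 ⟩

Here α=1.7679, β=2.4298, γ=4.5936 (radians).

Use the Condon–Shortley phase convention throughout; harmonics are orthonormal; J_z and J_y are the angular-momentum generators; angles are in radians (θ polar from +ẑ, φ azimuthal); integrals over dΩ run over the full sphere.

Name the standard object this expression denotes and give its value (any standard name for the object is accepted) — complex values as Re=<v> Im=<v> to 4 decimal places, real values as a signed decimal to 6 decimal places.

Wigner D-matrix element, Re=-0.3043 Im=-0.0239

This is a Wigner D-matrix element — the rotation-matrix element ⟨l m'| R(α,β,γ) |l m⟩ in the angular-momentum basis.
First d^2_{-1,-1}(β=2.4298), then the phase factors e^{-i(-1)α} and e^{-i(-1)γ}:
c=cos(2.429800/2)=0.348431, s=sin(2.429800/2)=0.937335; N=√[1·6·1·6]=6.000000
k: max(0,(-1)−(-1))=0 … min(2+(-1),2−(-1))=1
  k=0: (−1)^0·6.0000/(6)·0.3484^4·0.9373^0 = +0.014739
  k=1: (−1)^1·6.0000/(2)·0.3484^2·0.9373^2 = -0.319995
d^2_{-1,-1}(2.4298) = +0.014739 -0.319995 = -0.305256
Phases: e^{-i·(-1)·1.7679}=-0.195830+0.980638i, e^{-i·(-1)·4.5936}=-0.118510-0.992953i ⇒ D=-0.304321-0.023882i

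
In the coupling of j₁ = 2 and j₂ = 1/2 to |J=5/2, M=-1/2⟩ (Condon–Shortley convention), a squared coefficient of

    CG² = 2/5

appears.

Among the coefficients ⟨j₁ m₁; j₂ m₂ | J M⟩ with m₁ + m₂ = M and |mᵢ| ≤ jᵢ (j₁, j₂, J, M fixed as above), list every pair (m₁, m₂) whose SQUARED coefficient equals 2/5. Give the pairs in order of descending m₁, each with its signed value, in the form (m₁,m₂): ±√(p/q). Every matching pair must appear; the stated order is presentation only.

Admissible pairs with m₁+m₂ = M = -1/2: (-1,1/2), (0,-1/2)
  (m₁,m₂)=(0,-1/2): CG² = 3/5, CG = +√(3/5)
  (m₁,m₂)=(-1,1/2): CG² = 2/5, CG = +√(2/5)   ← matches the target
Pairs with CG² = 2/5: (-1,1/2): +√(2/5)

(-1,1/2): +√(2/5)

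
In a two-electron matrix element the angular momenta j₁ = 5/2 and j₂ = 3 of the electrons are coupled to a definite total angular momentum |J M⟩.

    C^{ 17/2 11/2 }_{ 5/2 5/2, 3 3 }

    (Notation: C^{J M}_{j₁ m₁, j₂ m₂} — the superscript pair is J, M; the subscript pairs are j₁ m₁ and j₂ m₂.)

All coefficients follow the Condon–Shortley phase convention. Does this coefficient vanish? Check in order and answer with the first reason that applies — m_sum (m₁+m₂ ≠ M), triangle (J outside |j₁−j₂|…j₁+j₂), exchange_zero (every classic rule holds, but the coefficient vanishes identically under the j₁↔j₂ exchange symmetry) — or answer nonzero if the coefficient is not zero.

m-sum: m₁+m₂ = 5/2+3 = 11/2, M = 11/2  ✓
triangle: need |j₁−j₂| ≤ J ≤ j₁+j₂, i.e. J ∈ [1/2, 11/2]; J = 17/2 is outside ✗ ⇒ coefficient is 0

triangle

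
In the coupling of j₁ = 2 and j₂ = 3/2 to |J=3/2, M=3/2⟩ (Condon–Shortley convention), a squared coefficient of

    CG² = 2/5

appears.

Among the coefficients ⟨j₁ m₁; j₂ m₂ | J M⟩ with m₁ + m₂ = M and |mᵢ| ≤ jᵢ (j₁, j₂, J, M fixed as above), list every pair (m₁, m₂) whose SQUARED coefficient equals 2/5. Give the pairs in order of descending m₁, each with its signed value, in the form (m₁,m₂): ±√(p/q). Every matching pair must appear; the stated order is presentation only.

Admissible pairs with m₁+m₂ = M = 3/2: (0,3/2), (1,1/2), (2,-1/2)
  (m₁,m₂)=(2,-1/2): CG² = 2/5, CG = +√(2/5)   ← matches the target
  (m₁,m₂)=(1,1/2): CG² = 2/5, CG = −√(2/5)   ← matches the target
  (m₁,m₂)=(0,3/2): CG² = 1/5, CG = +√(1/5)
Pairs with CG² = 2/5: (2,-1/2): +√(2/5); (1,1/2): −√(2/5)

(2,-1/2): +√(2/5); (1,1/2): −√(2/5)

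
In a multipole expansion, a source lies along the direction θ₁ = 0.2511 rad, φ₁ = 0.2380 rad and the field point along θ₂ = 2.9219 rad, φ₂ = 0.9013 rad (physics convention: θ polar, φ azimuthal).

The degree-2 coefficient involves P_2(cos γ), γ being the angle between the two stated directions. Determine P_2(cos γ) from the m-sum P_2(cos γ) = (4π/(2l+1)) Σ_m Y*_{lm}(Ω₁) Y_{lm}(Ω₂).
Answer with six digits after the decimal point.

Summing Y*_{l m}(θ₁,φ₁)·Y_{l m}(θ₂,φ₂) over m ∈ [−2, 2]; prefactor 4π/(2·2+1) = 2.513274:
  term(m=-2) = (0.000106, -0.000425)   from Y*(Ω₁)=(0.021196, 0.010928), Y(Ω₂)=(-0.004215, -0.017855)
  term(m=-1) = (-0.024074, 0.018811)   from Y*(Ω₁)=(0.180694, 0.043836), Y(Ω₂)=(-0.101972, 0.128845)
  term(m=+0) = (0.335320, 0.000000)   from Y*(Ω₁)=(0.572369, -0.000000), Y(Ω₂)=(0.585846, 0.000000)
  term(m=+1) = (-0.024074, -0.018811)   from Y*(Ω₁)=(-0.180694, 0.043836), Y(Ω₂)=(0.101972, 0.128845)
  term(m=+2) = (0.000106, 0.000425)   from Y*(Ω₁)=(0.021196, -0.010928), Y(Ω₂)=(-0.004215, 0.017855)
Σ over m = (0.287384, 0.000000); ×(4π/5) → (0.722275, 0.000000). Real part: 0.722275

0.722275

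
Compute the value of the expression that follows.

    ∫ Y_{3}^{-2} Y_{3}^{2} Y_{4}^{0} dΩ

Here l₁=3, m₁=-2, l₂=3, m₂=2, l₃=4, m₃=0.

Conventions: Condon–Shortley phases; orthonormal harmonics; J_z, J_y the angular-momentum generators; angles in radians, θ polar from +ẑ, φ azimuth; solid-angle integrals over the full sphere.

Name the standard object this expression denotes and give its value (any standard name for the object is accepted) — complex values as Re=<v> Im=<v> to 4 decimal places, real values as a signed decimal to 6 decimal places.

This is a Gaunt coefficient — the integral of a triple product of spherical harmonics over the sphere.
m-sum 0 ✓  L=10 even ✓  0≤4≤6 ✓
Π(2lᵢ+1) = 7×7×9 = 441
triangle coeff Δ(3,3,4) = 1/34650
Σ_t [0,2]: t=0:+1/72 t=1:−1/16 t=2:+1/72 = -5/144
(3j)²=2/77 [(3 3 4; 0 0 0)], sign=-1
Σ_t [1,2]: t=1:−1/576 t=2:+1/72 = 7/576
(3j)²=7/198 [(3 3 4; -2 2 0)], sign=+1
⇒ 4πI² = 49/121
I = (-1)√(49/121/(4π)) = -0.17951487

Gaunt coefficient, -0.179515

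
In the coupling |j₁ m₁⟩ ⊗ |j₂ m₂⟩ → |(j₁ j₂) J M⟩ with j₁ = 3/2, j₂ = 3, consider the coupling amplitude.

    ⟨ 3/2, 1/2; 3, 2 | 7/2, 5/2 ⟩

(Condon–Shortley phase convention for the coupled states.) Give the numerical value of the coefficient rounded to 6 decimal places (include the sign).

-0.377964

triangle: 1!×2!×5!/9! = 240/362880
(j±m)!: 2!×1!×5!×1!×6!×1! = 172800
prefactor² = (2J+1)×Δ×N² = 6400/7
  k=0: +1/(0!×1!×1!×5!×1!×0!) = 1/120
  k=1: −1/(1!×0!×0!×4!×2!×1!) = -1/48
Σ = -1/80  ⇒  CG² = 6400/7×(-1/80)² = 1/7
CG = −√(1/7) = -0.377964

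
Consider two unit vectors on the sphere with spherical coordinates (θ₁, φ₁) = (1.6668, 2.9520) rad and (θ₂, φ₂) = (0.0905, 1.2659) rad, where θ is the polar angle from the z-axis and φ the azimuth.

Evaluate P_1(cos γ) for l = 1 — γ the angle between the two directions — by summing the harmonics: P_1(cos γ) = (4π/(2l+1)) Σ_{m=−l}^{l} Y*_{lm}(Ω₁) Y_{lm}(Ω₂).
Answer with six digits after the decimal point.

-0.105814

Term-by-term m-sum for l=1 (normalisation 4π/3 = 4.188790):
  m=-1: (-0.337741, 0.064812) × (0.009373, -0.029784) = (-0.001235, 0.010667)  (running Σ = (-0.001235, 0.010667))
  m=0: (-0.046836, -0.000000) × (0.486603, 0.000000) = (-0.022790, -0.000000)  (running Σ = (-0.024026, 0.010667))
  m=1: (0.337741, 0.064812) × (-0.009373, -0.029784) = (-0.001235, -0.010667)  (running Σ = (-0.025261, 0.000000))
Total Σ_m = (-0.025261, 0.000000). Multiply by 4.188790: (-0.105814, 0.000000). P_1(cos γ) = -0.105814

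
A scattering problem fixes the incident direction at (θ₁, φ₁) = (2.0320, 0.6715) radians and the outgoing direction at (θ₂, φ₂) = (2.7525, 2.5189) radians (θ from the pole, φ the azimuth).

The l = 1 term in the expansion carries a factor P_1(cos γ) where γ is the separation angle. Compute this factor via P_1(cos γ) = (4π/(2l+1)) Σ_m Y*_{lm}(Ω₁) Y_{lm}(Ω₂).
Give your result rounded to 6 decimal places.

0.318990

Summing Y*_{l m}(θ₁,φ₁)·Y_{l m}(θ₂,φ₂) over m ∈ [−1, 1]; prefactor 4π/(2·1+1) = 4.188790:
  term(m=-1) = -0.011074-0.039009i   from Y*(Ω₁)=+0.242223+0.192494i, Y(Ω₂)=-0.106464-0.076439i
  term(m=+0) = +0.098301+0.000000i   from Y*(Ω₁)=-0.217441-0.000000i, Y(Ω₂)=-0.452081+0.000000i
  term(m=+1) = -0.011074+0.039009i   from Y*(Ω₁)=-0.242223+0.192494i, Y(Ω₂)=+0.106464-0.076439i
Accumulated sum +0.076153+0.000000i; after 4π/(2l+1) scaling, +0.318990+0.000000i ⇒ P_1 = 0.318990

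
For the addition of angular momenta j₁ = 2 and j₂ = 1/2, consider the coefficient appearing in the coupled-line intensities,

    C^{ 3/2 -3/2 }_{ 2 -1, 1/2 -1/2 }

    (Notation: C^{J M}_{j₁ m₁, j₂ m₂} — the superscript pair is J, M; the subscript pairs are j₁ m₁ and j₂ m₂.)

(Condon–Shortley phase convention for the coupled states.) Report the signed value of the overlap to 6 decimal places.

√[4·1!3!0!/5! · 1!3!0!1!0!3!] = √(36/5)
  +(−1)^0/∏(0,1,3,0,0,0)! = 1/6  (running 1/6)
⟨..|..⟩ = √(36/5)·(1/6) = +0.447214

+√(1/5) = +0.447214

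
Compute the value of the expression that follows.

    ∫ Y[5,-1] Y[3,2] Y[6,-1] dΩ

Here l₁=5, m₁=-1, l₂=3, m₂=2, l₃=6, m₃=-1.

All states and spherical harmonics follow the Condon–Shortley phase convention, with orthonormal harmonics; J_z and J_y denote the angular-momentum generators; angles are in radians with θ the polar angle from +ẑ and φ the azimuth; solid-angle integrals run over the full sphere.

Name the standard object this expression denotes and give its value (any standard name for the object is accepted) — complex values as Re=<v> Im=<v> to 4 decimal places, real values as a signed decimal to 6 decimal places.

This is a Gaunt coefficient — the integral of a triple product of spherical harmonics over the sphere.
Rules hold: Σm=0, L=14 even, 2≤6≤8.
N = 11·7·13 = 1001
Δ = 2!·8!·4!/15! = 1/675675
Racah Σ t=0..2: t=0:+1/8640 t=1:−1/2304 t=2:+1/8640 = -7/34560
⇒ 3j(5 3 6; 0 0 0)² = 7/429, sgn -1
Racah Σ t=1..2: t=1:−1/17280 t=2:+1/6912 = 1/11520
⇒ 3j(5 3 6; -1 2 -1)² = 2/143, sgn -1
4πI² = N·(3j₀)²·(3jₘ)² = 98/429
I = +1·√(0.228438/4π) = 0.13482780

Gaunt coefficient, +0.134828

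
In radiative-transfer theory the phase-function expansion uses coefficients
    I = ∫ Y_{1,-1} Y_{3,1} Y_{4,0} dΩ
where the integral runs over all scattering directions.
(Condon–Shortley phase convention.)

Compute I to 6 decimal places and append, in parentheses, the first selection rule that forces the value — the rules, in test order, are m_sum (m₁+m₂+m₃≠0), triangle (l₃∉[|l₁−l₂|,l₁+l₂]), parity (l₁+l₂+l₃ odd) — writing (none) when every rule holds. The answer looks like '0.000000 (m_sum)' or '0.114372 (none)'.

m-sum 0 ✓  L=8 even ✓  2≤4≤4 ✓
Π(2lᵢ+1) = 3×7×9 = 189
triangle coeff Δ(1,3,4) = 1/252
Σ_t [0,0]: t=0:+1/36 = 1/36
(3j)²=4/63 [(1 3 4; 0 0 0)], sign=+1
Σ_t [0,0]: t=0:+1/96 = 1/96
(3j)²=1/42 [(1 3 4; -1 1 0)], sign=+1
⇒ 4πI² = 2/7
I = (+1)√(2/7/(4π)) = 0.15078601
No selection rule forces the value: the integral is nonzero (none).

0.150786 (none)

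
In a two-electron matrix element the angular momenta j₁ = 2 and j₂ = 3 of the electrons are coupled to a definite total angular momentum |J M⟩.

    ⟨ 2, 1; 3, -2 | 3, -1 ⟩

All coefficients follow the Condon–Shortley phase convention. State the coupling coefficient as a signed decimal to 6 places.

√[7·2!2!4!/9! · 3!1!1!5!2!4!] = √(64)
  +(−1)^0/∏(0,2,1,1,1,3)! = 1/12  (running 1/12)
  +(−1)^1/∏(1,1,0,0,2,4)! = -1/48  (running 1/16)
⟨..|..⟩ = √(64)·(1/16) = +0.500000

+0.500000  (= +√(1/4))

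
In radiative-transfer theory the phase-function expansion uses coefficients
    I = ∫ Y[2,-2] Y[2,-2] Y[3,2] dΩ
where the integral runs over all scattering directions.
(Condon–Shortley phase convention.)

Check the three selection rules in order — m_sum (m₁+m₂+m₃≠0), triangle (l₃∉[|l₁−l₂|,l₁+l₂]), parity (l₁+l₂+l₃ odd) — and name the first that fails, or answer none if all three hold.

m_sum

m₁+m₂+m₃ = -2 − 2 + 2 = -2  ✗
triangle: |2−2|=0 ≤ l₃=3 ≤ 2+2=4
parity: l₁+l₂+l₃ = 7 is odd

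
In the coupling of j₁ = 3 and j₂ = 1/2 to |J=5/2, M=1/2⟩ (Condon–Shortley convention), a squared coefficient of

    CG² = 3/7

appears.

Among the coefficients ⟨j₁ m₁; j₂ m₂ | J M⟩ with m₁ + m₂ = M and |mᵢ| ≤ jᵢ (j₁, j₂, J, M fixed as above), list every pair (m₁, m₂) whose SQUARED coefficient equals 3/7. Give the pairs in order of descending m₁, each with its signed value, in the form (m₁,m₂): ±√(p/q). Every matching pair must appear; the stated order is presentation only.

Admissible pairs with m₁+m₂ = M = 1/2: (0,1/2), (1,-1/2)
  (m₁,m₂)=(1,-1/2): CG² = 4/7, CG = +√(4/7)
  (m₁,m₂)=(0,1/2): CG² = 3/7, CG = −√(3/7)   ← matches the target
Pairs with CG² = 3/7: (0,1/2): −√(3/7)

(0,1/2): −√(3/7)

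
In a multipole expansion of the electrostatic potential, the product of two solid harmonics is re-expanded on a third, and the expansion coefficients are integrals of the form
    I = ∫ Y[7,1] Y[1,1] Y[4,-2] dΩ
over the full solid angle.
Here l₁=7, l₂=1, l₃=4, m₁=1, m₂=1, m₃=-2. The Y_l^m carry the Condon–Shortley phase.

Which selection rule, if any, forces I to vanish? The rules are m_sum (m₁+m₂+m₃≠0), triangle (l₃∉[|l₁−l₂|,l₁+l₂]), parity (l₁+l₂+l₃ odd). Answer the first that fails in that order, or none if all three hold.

m₁+m₂+m₃ = 1 + 1 − 2 = 0  ✓
triangle: need |l₁−l₂| ≤ l₃ ≤ l₁+l₂ = [6,8]; l₃=4 is outside  ✗
parity: l₁+l₂+l₃ = 12 is even

triangle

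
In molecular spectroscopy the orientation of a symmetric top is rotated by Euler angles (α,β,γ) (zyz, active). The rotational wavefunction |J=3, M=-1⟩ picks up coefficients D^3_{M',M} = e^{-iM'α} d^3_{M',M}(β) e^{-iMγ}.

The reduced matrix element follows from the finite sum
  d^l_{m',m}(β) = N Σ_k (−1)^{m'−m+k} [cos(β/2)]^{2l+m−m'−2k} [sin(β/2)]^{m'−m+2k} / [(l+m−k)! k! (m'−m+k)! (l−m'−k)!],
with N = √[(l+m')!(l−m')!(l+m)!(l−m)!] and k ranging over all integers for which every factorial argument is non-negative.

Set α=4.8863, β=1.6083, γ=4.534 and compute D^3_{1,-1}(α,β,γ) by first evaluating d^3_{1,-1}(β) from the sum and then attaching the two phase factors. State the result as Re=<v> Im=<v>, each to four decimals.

Split into d^3_{1,-1}(β=1.6083) × two z-phases.
c=cos(1.608300/2)=0.693724, s=sin(1.608300/2)=0.720241; N=√[24·2·2·24]=48.000000
k∈{0,1,2} keeps every argument non-negative
  k=0: (−1)^2·48.0000/(8)·0.6937^4·0.7202^2 = +0.720864
  k=1: (−1)^3·48.0000/(6)·0.6937^2·0.7202^4 = -1.036036
  k=2: (−1)^4·48.0000/(48)·0.6937^0·0.7202^6 = +0.139594
d^3_{1,-1}(1.6083) = +0.720864 -1.036036 +0.139594 = -0.175578
Phases: e^{-i·(1)·4.8863}=+0.173036+0.984916i, e^{-i·(-1)·4.5340}=-0.177444-0.984131i ⇒ D=-0.164794+0.060584i

Re=-0.1648 Im=0.0606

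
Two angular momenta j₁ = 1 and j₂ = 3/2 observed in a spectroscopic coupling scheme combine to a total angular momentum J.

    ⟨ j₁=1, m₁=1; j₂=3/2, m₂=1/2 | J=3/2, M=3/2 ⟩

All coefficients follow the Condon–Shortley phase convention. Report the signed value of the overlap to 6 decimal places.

triangle: 1!*1!*2!/5! = 2/120
(j±m)!: 2!*0!*2!*1!*3!*0! = 24
prefactor² = (2J+1)*Δ*N² = 8/5
  k=0: +1/(0!*1!*0!*2!*1!*0!) = 1/2
Σ = 1/2  ⇒  CG² = 8/5*(1/2)² = 2/5
CG = +√(2/5) = +0.632456

+0.632456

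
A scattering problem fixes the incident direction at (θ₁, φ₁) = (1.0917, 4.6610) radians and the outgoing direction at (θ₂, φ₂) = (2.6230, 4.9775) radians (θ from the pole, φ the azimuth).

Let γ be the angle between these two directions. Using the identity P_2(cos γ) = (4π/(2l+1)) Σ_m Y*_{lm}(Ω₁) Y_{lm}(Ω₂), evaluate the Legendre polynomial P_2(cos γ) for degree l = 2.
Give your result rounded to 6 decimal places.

-0.499533

Addition theorem: P_2(cos γ) = (4π/5) Σ_m Y*_{lm}(Ω₁) Y_{lm}(Ω₂), m = −2…2:
  m=-2: Y*=(-0.302586, 0.031209)  Y=(-0.081869, 0.047993)  product (0.023274, -0.017077)
  m=-1: Y*=(-0.016233, -0.315614)  Y=(-0.087140, -0.320954)  product (-0.099883, 0.032713)
  m=+0: Y*=(-0.114329, -0.000000)  Y=(0.398330, 0.000000)  product (-0.045541, -0.000000)
  m=+1: Y*=(0.016233, -0.315614)  Y=(0.087140, -0.320954)  product (-0.099883, -0.032713)
  m=+2: Y*=(-0.302586, -0.031209)  Y=(-0.081869, -0.047993)  product (0.023274, 0.017077)
Accumulated sum (-0.198758, 0.000000); after 4π/(2l+1) scaling, (-0.499533, 0.000000) ⇒ P_2 = -0.499533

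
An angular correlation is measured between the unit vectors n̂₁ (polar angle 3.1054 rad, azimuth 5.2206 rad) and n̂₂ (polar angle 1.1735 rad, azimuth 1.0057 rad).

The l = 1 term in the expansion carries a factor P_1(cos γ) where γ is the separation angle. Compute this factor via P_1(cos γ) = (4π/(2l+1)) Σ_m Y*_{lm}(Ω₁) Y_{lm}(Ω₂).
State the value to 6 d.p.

-0.402596

Expand P_1 via completeness: Σ_{m} conj(Y_{1,m}) at Ω₁ times Y_{1,m} at Ω₂ —
  m=-1: (+0.006083-0.010922i) × (+0.170601-0.269056i) = -0.001901-0.003500i  (running Σ = -0.001901-0.003500i)
  m=0: (-0.488283-0.000000i) × (+0.189053+0.000000i) = -0.092311-0.000000i  (running Σ = -0.094212-0.003500i)
  m=1: (-0.006083-0.010922i) × (-0.170601-0.269056i) = -0.001901+0.003500i  (running Σ = -0.096113+0.000000i)
Accumulated sum -0.096113+0.000000i; after 4π/(2l+1) scaling, -0.402596+0.000000i ⇒ P_1 = -0.402596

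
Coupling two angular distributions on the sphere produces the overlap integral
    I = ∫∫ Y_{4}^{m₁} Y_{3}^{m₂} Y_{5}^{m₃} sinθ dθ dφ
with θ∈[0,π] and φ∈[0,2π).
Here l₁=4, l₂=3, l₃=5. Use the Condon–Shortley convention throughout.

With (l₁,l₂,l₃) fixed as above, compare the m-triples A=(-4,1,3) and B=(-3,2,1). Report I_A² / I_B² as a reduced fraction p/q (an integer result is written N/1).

672/605

Shared (l₁,l₂,l₃)=(4,3,5): N and (l;000)² cancel in I_A²/I_B².
A: Δ = 2!·6!·4!/13! = 1/180180; Racah Σ t=2..2: t=2:+1/5760 = 1/5760; ⇒ 3j(4 3 5; -4 1 3)² = 56/2145, sgn +1
B: Δ = 2!·6!·4!/13! = 1/180180; Racah Σ t=1..2: t=1:−1/17280 t=2:+1/1440 = 11/17280; ⇒ 3j(4 3 5; -3 2 1)² = 11/468, sgn +1
I_A²/I_B² = (56/2145)/(11/468) = 672/605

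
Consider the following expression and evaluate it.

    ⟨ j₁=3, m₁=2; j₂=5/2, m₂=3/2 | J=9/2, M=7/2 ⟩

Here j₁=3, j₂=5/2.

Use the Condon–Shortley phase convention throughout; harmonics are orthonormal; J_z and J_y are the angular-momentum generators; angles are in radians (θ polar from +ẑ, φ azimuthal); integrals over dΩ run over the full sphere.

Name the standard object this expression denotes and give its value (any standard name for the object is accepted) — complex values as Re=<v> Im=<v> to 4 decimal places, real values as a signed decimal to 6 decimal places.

Clebsch–Gordan coefficient, +√(1/99) ≈ +0.100504

This is a Clebsch–Gordan (vector-coupling) coefficient.
j₁+j₂−J=1  J+j₁−j₂=5  J−j₁+j₂=4  j₁+j₂+J+1=11
(j₁±m₁, j₂±m₂, J±M) = (5,1,4,1,8,1)
P² = 921600/11
sum k=0..1:
  [0] +1/576 = 1/576
  [1] −1/720 = -1/720
S = 1/2880
C² = P²·S² = 1/99 ; C = +0.100504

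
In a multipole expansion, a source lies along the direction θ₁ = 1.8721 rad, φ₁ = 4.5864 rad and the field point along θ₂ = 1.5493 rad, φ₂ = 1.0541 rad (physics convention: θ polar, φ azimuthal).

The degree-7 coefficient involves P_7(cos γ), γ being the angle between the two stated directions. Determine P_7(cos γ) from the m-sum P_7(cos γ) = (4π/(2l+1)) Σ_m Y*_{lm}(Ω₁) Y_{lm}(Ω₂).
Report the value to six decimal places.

Term-by-term m-sum for l=7 (normalisation 4π/15 = 0.837758):
  m=-7: (0.279554, 0.230197) × (0.228443, -0.443899) = (0.166046, -0.071507)  (running Σ = (0.166046, -0.071507))
  m=-6: (0.306392, -0.288849) × (0.040126, -0.001663) = (0.011814, -0.012100)  (running Σ = (0.177860, -0.083607))
  m=-5: (-0.024875, -0.034121) × (-0.192930, -0.309023) = (-0.005745, 0.014270)  (running Σ = (0.172116, -0.069337))
  m=-4: (0.294211, -0.162243) × (0.022455, -0.041498) = (-0.000126, -0.015852)  (running Σ = (0.171989, -0.085189))
  m=-3: (-0.060565, -0.152535) × (-0.328231, 0.006798) = (0.020916, 0.049655)  (running Σ = (0.192905, -0.035534))
  m=-2: (0.263314, -0.067790) × (-0.025724, -0.043168) = (-0.009700, -0.009623)  (running Σ = (0.183206, -0.045157))
  m=-1: (-0.025623, -0.202302) × (-0.155772, 0.274157) = (0.059454, 0.024488)  (running Σ = (0.242659, -0.020669))
  m=0: (0.250065, -0.000000) × (-0.051158, 0.000000) = (-0.012793, 0.000000)  (running Σ = (0.229867, -0.020669))
  m=1: (0.025623, -0.202302) × (0.155772, 0.274157) = (0.059454, -0.024488)  (running Σ = (0.289320, -0.045157))
  m=2: (0.263314, 0.067790) × (-0.025724, 0.043168) = (-0.009700, 0.009623)  (running Σ = (0.279621, -0.035534))
  m=3: (0.060565, -0.152535) × (0.328231, 0.006798) = (0.020916, -0.049655)  (running Σ = (0.300537, -0.085189))
  m=4: (0.294211, 0.162243) × (0.022455, 0.041498) = (-0.000126, 0.015852)  (running Σ = (0.300410, -0.069337))
  m=5: (0.024875, -0.034121) × (0.192930, -0.309023) = (-0.005745, -0.014270)  (running Σ = (0.294666, -0.083607))
  m=6: (0.306392, 0.288849) × (0.040126, 0.001663) = (0.011814, 0.012100)  (running Σ = (0.306480, -0.071507))
  m=7: (-0.279554, 0.230197) × (-0.228443, -0.443899) = (0.166046, 0.071507)  (running Σ = (0.472526, 0.000000))
Accumulated sum (0.472526, 0.000000); after 4π/(2l+1) scaling, (0.395862, 0.000000) ⇒ P_7 = 0.395862

0.395862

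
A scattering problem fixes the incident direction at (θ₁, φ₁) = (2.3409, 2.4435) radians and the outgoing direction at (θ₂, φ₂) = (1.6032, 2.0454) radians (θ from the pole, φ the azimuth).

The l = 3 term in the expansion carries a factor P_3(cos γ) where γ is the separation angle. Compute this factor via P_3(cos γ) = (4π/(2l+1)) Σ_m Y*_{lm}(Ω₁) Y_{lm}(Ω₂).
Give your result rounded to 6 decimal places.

-0.226144

Summing Y*_{l m}(θ₁,φ₁)·Y_{l m}(θ₂,φ₂) over m ∈ [−3, 3]; prefactor 4π/(2·3+1) = 1.795196:
  [-3]  conj(Y_{3,-3})(Ω₁) = +0.077149+0.133662i ; Y_{3,-3}(Ω₂) = +0.412075+0.061009i ; Δ = +0.023637+0.059786i
  [-2]  conj(Y_{3,-2})(Ω₁) = -0.063694+0.361064i ; Y_{3,-2}(Ω₂) = +0.019261-0.026889i ; Δ = +0.008482+0.008667i
  [-1]  conj(Y_{3,-1})(Ω₁) = -0.252993+0.212270i ; Y_{3,-1}(Ω₂) = +0.146837+0.285802i ; Δ = -0.097816-0.041137i
  [+0]  conj(Y_{3,0})(Ω₁) = +0.149770-0.000000i ; Y_{3,0}(Ω₂) = +0.036207+0.000000i ; Δ = +0.005423+0.000000i
  [+1]  conj(Y_{3,1})(Ω₁) = +0.252993+0.212270i ; Y_{3,1}(Ω₂) = -0.146837+0.285802i ; Δ = -0.097816+0.041137i
  [+2]  conj(Y_{3,2})(Ω₁) = -0.063694-0.361064i ; Y_{3,2}(Ω₂) = +0.019261+0.026889i ; Δ = +0.008482-0.008667i
  [+3]  conj(Y_{3,3})(Ω₁) = -0.077149+0.133662i ; Y_{3,3}(Ω₂) = -0.412075+0.061009i ; Δ = +0.023637-0.059786i
Σ over m = -0.125972+0.000000i; ×(4π/7) → -0.226144+0.000000i. Real part: -0.226144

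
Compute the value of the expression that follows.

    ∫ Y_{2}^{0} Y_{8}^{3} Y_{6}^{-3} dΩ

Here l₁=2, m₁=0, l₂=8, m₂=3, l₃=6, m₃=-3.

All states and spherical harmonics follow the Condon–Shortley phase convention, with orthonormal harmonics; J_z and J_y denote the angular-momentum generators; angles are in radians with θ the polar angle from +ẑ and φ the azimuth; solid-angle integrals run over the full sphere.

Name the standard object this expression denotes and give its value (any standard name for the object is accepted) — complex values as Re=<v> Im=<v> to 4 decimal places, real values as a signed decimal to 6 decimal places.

This is a Gaunt coefficient — the integral of a triple product of spherical harmonics over the sphere.
Rules hold: Σm=0, L=16 even, 6≤6≤10.
N = 5·17·13 = 1105
Δ = 4!·0!·12!/17! = 1/30940
Racah Σ t=2..2: t=2:+1/2073600 = 1/2073600
⇒ 3j(2 8 6; 0 0 0)² = 28/1105, sgn +1
Racah Σ t=2..2: t=2:+1/8709120 = 1/8709120
⇒ 3j(2 8 6; 0 3 -3)² = 55/3094, sgn -1
4πI² = N·(3j₀)²·(3jₘ)² = 110/221
I = -1·√(0.497738/4π) = -0.19901934

Gaunt coefficient, -0.199019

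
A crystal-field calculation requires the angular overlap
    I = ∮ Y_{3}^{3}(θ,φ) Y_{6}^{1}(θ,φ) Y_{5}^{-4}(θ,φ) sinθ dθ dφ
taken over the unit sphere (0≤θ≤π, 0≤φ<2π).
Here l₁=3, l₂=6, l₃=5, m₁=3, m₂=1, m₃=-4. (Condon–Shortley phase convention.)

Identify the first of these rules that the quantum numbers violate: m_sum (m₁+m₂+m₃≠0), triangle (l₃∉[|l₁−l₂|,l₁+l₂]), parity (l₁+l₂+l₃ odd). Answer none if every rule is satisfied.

m₁+m₂+m₃ = 3 + 1 − 4 = 0  ✓
triangle: |3−6|=3 ≤ l₃=5 ≤ 3+6=9  ✓
parity: l₁+l₂+l₃ = 14 is even  ✓

none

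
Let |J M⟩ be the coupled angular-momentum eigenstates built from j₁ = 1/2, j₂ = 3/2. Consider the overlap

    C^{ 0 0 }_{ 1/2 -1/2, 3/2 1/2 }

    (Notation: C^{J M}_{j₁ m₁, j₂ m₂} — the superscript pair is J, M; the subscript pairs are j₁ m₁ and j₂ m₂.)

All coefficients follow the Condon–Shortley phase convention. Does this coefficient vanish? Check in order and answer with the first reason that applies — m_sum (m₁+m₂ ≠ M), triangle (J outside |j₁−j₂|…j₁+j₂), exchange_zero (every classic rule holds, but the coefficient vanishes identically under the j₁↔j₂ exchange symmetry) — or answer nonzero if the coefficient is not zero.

triangle

m-sum: m₁+m₂ = -1/2+1/2 = 0, M = 0  ✓
triangle: need |j₁−j₂| ≤ J ≤ j₁+j₂, i.e. J ∈ [1, 2]; J = 0 is outside ✗ ⇒ coefficient is 0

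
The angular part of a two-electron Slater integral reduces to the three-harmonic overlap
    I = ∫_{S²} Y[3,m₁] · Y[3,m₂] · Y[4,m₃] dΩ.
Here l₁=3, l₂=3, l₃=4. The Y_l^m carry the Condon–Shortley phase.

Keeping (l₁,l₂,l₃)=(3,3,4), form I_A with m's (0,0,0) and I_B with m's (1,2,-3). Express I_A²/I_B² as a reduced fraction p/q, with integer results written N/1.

Shared (l₁,l₂,l₃)=(3,3,4): N and (l;000)² cancel in I_A²/I_B².
A: Δ = 2!·4!·4!/11! = 1/34650; Racah Σ t=0..2: t=0:+1/72 t=1:−1/16 t=2:+1/72 = -5/144; ⇒ 3j(3 3 4; 0 0 0)² = 2/77, sgn -1
B: Δ = 2!·4!·4!/11! = 1/34650; Racah Σ t=1..2: t=1:−1/144 t=2:+1/288 = -1/288; ⇒ 3j(3 3 4; 1 2 -3)² = 1/99, sgn +1
I_A²/I_B² = (2/77)/(1/99) = 18/7

18/7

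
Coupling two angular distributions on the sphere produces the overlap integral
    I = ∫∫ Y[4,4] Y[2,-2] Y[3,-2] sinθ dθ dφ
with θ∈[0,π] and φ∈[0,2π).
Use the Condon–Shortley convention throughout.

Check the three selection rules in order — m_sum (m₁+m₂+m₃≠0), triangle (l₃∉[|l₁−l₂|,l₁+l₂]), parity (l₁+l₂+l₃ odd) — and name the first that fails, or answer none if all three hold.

parity

m₁+m₂+m₃ = 4 − 2 − 2 = 0  ✓
triangle: |4−2|=2 ≤ l₃=3 ≤ 4+2=6  ✓
parity: l₁+l₂+l₃ = 9 is odd  ✗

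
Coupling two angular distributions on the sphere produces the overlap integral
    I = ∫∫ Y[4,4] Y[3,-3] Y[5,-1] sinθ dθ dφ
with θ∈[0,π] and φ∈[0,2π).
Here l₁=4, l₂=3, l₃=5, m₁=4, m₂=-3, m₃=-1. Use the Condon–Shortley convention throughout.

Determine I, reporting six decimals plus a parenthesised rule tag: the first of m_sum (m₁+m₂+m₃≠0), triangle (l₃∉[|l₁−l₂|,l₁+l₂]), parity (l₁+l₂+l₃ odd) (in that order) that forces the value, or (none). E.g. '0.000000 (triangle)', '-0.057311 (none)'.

0.050679 (none)

Rules hold: Σm=0, L=12 even, 1≤5≤7.
N = 9·7·11 = 693
Δ = 2!·6!·4!/13! = 1/180180
Racah Σ t=0..2: t=0:+1/576 t=1:−1/144 t=2:+1/576 = -1/288
⇒ 3j(4 3 5; 0 0 0)² = 20/1001, sgn +1
Racah Σ t=0..0: t=0:+1/34560 = 1/34560
⇒ 3j(4 3 5; 4 -3 -1)² = 1/429, sgn +1
4πI² = N·(3j₀)²·(3jₘ)² = 60/1859
I = +1·√(0.0322754/4π) = 0.05067935
No selection rule forces the value: the integral is nonzero (none).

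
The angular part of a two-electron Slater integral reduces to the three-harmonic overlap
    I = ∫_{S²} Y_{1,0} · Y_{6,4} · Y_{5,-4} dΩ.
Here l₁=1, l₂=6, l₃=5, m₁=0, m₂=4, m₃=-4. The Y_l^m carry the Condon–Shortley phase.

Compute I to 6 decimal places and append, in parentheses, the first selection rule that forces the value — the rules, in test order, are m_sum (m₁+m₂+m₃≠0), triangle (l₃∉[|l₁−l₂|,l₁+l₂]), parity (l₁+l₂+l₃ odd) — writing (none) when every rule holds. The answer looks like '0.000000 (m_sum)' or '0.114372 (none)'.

Rules hold: Σm=0, L=12 even, 5≤5≤7.
N = 3·13·11 = 429
Δ = 2!·0!·10!/13! = 1/858
Racah Σ t=1..1: t=1:−1/14400 = -1/14400
⇒ 3j(1 6 5; 0 0 0)² = 6/143, sgn +1
Racah Σ t=1..1: t=1:−1/362880 = -1/362880
⇒ 3j(1 6 5; 0 4 -4)² = 10/429, sgn +1
4πI² = N·(3j₀)²·(3jₘ)² = 60/143
I = +1·√(0.41958/4π) = 0.18272698
No selection rule forces the value: the integral is nonzero (none).

0.182727 (none)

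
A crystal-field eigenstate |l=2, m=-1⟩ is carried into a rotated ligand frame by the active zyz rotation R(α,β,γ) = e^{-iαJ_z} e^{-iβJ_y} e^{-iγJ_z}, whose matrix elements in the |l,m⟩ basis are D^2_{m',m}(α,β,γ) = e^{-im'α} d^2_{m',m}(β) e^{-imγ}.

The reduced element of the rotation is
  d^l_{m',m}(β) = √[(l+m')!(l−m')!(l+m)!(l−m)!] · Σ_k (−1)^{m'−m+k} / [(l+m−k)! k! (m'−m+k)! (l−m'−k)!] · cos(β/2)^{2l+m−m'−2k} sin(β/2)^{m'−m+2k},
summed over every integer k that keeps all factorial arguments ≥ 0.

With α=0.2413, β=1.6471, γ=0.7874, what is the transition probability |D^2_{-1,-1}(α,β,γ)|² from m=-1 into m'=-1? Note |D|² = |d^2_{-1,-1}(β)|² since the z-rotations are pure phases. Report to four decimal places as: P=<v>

P=0.2833

First d^2_{-1,-1}(β=1.6471), then the phase factors e^{-i(-1)α} and e^{-i(-1)γ}:
Half-angle: c=0.679621, s=0.733563. N=√(1·6·1·6)=6.000000
Admissible k: 0..1 (factorial args all ≥0)
  k=0: (−1)^0·6.0000/(6)·0.6796^4·0.7336^0 = +0.213338
  k=1: (−1)^1·6.0000/(2)·0.6796^2·0.7336^2 = -0.745642
d^2_{-1,-1}(1.6471) = +0.213338 -0.745642 = -0.532304
|D^2_{-1,-1}|² = |d^2_{-1,-1}(β)|² = (-0.532304)² = 0.283347 (the z-rotation phases have unit modulus)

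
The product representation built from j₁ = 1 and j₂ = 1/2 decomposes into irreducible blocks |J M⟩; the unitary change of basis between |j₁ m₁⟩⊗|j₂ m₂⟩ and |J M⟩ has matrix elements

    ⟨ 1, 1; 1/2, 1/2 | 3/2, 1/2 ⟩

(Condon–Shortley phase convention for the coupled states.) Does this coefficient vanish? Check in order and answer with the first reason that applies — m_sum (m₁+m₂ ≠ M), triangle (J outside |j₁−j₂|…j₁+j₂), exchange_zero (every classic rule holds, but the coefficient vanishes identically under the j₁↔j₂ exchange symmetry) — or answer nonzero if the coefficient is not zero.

m_sum

m-sum: m₁+m₂ = 1+1/2 = 3/2, M = 1/2  ✗ ⇒ coefficient is 0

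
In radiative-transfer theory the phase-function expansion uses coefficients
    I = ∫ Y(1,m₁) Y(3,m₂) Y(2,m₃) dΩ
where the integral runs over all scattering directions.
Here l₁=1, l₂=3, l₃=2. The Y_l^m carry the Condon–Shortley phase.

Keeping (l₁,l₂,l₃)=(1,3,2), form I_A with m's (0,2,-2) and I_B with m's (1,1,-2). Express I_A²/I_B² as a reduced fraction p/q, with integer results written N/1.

5/1

Same 1,3,2: normalisation and zero-m 3j drop out of the ratio.
A: Δ: 2! 0! 4! / 7! → 1/105; sum: t=1:−1/24 = -1/24; 3j²(1 3 2; 0 2 -2) = Δ·Π!·Σ² = 1/21  (sign -1)
B: Δ: 2! 0! 4! / 7! → 1/105; sum: t=0:+1/48 = 1/48; 3j²(1 3 2; 1 1 -2) = Δ·Π!·Σ² = 1/105  (sign +1)
I_A²/I_B² = (1/21)/(1/105) = 5/1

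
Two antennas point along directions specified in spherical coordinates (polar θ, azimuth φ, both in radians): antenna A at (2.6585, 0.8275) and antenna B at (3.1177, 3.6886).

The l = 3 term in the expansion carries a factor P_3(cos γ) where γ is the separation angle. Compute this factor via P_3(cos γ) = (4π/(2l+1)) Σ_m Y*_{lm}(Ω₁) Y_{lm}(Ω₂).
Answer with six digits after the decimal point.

Summing Y*_{l m}(θ₁,φ₁)·Y_{l m}(θ₂,φ₂) over m ∈ [−3, 3]; prefactor 4π/(2·3+1) = 1.795196:
  m=-3: Y*=-0.03306 + 0.02561j  Y=0.00000 + 0.00001j  product -0.00000 - 0.00000j
  m=-2: Y*=0.01642 - 0.19459j  Y=-0.00027 + 0.00052j  product 0.00010 + 0.00006j
  m=-1: Y*=0.29676 + 0.32286j  Y=-0.02636 + 0.01605j  product -0.01300 - 0.00375j
  m=+0: Y*=-0.30440 + 0.00000j  Y=-0.74507 + 0.00000j  product 0.22680 + 0.00000j
  m=+1: Y*=-0.29676 + 0.32286j  Y=0.02636 + 0.01605j  product -0.01300 + 0.00375j
  m=+2: Y*=0.01642 + 0.19459j  Y=-0.00027 - 0.00052j  product 0.00010 - 0.00006j
  m=+3: Y*=0.03306 + 0.02561j  Y=-0.00000 + 0.00001j  product -0.00000 + 0.00000j
Accumulated sum 0.20098 + 0.00000j; after 4π/(2l+1) scaling, 0.36080 + 0.00000j ⇒ P_3 = 0.360804

0.360804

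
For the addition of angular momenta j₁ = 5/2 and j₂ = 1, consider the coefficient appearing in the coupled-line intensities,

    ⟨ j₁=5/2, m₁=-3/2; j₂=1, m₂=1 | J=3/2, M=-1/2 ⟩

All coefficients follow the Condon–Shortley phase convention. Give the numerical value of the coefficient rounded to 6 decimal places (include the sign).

j₁+j₂−J=2  J+j₁−j₂=3  J−j₁+j₂=0  j₁+j₂+J+1=6
(j₁±m₁, j₂±m₂, J±M) = (1,4,2,0,1,2)
P² = 32/5
sum k=2..2:
  [2] +1/4 = 1/4
S = 1/4
C² = P²·S² = 2/5 ; C = +0.632456

+√(2/5) = +0.632456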